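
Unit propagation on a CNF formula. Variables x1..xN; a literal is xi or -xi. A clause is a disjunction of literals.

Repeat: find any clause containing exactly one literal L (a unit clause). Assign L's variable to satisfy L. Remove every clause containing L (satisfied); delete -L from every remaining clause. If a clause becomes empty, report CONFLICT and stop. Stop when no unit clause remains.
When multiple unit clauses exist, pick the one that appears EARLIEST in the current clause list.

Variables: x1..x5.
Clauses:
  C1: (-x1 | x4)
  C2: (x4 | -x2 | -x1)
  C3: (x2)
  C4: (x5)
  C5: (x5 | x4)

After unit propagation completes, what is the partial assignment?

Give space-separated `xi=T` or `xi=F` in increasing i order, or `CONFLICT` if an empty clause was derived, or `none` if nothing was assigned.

unit clause [2] forces x2=T; simplify:
  drop -2 from [4, -2, -1] -> [4, -1]
  satisfied 1 clause(s); 4 remain; assigned so far: [2]
unit clause [5] forces x5=T; simplify:
  satisfied 2 clause(s); 2 remain; assigned so far: [2, 5]

Answer: x2=T x5=T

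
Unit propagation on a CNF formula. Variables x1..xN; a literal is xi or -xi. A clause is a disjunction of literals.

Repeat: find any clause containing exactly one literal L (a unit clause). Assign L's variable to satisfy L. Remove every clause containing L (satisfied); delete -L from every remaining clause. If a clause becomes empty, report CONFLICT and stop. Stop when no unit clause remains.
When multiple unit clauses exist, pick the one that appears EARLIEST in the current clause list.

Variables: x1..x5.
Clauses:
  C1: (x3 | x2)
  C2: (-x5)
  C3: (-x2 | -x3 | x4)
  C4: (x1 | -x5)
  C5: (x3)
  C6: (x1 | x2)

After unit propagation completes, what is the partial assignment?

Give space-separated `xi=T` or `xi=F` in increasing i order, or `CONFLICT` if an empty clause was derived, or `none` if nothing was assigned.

unit clause [-5] forces x5=F; simplify:
  satisfied 2 clause(s); 4 remain; assigned so far: [5]
unit clause [3] forces x3=T; simplify:
  drop -3 from [-2, -3, 4] -> [-2, 4]
  satisfied 2 clause(s); 2 remain; assigned so far: [3, 5]

Answer: x3=T x5=F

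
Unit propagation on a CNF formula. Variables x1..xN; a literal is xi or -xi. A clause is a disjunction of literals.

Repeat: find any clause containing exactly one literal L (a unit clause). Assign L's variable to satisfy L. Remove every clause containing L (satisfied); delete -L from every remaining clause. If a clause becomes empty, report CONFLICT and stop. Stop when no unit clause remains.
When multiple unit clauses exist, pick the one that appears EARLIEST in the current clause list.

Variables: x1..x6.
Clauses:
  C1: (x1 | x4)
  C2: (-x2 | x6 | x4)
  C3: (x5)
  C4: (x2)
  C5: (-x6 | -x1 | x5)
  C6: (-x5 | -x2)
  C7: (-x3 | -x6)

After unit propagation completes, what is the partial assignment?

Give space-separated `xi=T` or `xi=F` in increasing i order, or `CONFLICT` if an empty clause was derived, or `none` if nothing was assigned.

unit clause [5] forces x5=T; simplify:
  drop -5 from [-5, -2] -> [-2]
  satisfied 2 clause(s); 5 remain; assigned so far: [5]
unit clause [2] forces x2=T; simplify:
  drop -2 from [-2, 6, 4] -> [6, 4]
  drop -2 from [-2] -> [] (empty!)
  satisfied 1 clause(s); 4 remain; assigned so far: [2, 5]
CONFLICT (empty clause)

Answer: CONFLICT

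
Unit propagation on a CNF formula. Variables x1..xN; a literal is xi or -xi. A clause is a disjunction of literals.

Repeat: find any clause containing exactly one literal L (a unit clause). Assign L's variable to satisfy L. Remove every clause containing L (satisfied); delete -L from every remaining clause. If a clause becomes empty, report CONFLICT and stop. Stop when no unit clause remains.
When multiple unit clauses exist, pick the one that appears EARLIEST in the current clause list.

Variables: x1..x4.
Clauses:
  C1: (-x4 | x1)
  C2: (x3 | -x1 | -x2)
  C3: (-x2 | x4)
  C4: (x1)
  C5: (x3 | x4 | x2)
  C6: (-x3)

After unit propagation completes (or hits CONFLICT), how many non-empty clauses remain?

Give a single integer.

unit clause [1] forces x1=T; simplify:
  drop -1 from [3, -1, -2] -> [3, -2]
  satisfied 2 clause(s); 4 remain; assigned so far: [1]
unit clause [-3] forces x3=F; simplify:
  drop 3 from [3, -2] -> [-2]
  drop 3 from [3, 4, 2] -> [4, 2]
  satisfied 1 clause(s); 3 remain; assigned so far: [1, 3]
unit clause [-2] forces x2=F; simplify:
  drop 2 from [4, 2] -> [4]
  satisfied 2 clause(s); 1 remain; assigned so far: [1, 2, 3]
unit clause [4] forces x4=T; simplify:
  satisfied 1 clause(s); 0 remain; assigned so far: [1, 2, 3, 4]

Answer: 0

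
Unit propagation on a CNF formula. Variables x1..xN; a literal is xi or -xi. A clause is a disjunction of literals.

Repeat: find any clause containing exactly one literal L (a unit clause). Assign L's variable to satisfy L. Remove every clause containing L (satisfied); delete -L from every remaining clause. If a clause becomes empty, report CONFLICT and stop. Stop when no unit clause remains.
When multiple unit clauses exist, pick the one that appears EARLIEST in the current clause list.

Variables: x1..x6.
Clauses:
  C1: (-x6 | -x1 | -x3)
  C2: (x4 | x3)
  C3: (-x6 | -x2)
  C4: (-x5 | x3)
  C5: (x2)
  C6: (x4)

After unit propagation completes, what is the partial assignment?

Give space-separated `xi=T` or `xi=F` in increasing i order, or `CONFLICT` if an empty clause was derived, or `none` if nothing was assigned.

Answer: x2=T x4=T x6=F

Derivation:
unit clause [2] forces x2=T; simplify:
  drop -2 from [-6, -2] -> [-6]
  satisfied 1 clause(s); 5 remain; assigned so far: [2]
unit clause [-6] forces x6=F; simplify:
  satisfied 2 clause(s); 3 remain; assigned so far: [2, 6]
unit clause [4] forces x4=T; simplify:
  satisfied 2 clause(s); 1 remain; assigned so far: [2, 4, 6]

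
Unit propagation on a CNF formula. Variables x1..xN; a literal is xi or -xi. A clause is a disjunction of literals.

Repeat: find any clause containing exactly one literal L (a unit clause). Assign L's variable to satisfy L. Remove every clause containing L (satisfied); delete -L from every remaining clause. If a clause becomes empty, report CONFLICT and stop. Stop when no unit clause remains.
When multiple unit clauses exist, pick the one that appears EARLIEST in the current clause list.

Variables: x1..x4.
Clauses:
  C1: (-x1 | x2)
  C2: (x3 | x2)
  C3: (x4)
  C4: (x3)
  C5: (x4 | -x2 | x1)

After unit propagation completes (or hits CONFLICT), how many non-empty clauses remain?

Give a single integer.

Answer: 1

Derivation:
unit clause [4] forces x4=T; simplify:
  satisfied 2 clause(s); 3 remain; assigned so far: [4]
unit clause [3] forces x3=T; simplify:
  satisfied 2 clause(s); 1 remain; assigned so far: [3, 4]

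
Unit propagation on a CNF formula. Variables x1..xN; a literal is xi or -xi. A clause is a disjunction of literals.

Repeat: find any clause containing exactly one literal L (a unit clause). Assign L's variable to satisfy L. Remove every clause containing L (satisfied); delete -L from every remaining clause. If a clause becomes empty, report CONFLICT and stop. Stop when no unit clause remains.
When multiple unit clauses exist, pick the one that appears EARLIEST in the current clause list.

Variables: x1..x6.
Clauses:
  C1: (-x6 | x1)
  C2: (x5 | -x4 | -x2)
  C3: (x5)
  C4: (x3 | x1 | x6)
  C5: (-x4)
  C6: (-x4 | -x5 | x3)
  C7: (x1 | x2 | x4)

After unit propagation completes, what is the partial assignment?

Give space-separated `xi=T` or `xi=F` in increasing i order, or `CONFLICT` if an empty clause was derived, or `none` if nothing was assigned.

unit clause [5] forces x5=T; simplify:
  drop -5 from [-4, -5, 3] -> [-4, 3]
  satisfied 2 clause(s); 5 remain; assigned so far: [5]
unit clause [-4] forces x4=F; simplify:
  drop 4 from [1, 2, 4] -> [1, 2]
  satisfied 2 clause(s); 3 remain; assigned so far: [4, 5]

Answer: x4=F x5=T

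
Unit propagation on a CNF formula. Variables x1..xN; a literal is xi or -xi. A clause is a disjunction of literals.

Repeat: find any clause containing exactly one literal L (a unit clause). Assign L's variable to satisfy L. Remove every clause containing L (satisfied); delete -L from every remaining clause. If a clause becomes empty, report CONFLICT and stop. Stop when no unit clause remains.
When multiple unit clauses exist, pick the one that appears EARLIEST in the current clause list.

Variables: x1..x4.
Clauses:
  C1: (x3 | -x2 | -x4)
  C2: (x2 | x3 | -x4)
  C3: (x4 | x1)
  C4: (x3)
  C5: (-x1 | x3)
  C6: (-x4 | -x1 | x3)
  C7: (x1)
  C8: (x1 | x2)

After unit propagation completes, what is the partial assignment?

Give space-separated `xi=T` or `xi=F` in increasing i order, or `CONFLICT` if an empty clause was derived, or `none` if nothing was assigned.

Answer: x1=T x3=T

Derivation:
unit clause [3] forces x3=T; simplify:
  satisfied 5 clause(s); 3 remain; assigned so far: [3]
unit clause [1] forces x1=T; simplify:
  satisfied 3 clause(s); 0 remain; assigned so far: [1, 3]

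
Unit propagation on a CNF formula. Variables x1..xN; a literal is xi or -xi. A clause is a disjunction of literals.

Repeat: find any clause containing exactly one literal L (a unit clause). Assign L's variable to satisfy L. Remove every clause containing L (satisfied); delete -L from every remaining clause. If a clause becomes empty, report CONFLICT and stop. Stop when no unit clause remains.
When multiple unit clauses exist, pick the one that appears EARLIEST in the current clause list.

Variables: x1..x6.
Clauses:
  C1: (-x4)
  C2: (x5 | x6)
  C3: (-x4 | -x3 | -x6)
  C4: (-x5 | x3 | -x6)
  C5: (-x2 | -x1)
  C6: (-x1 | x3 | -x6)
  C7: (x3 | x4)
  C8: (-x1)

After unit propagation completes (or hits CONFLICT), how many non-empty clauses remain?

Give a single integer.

Answer: 1

Derivation:
unit clause [-4] forces x4=F; simplify:
  drop 4 from [3, 4] -> [3]
  satisfied 2 clause(s); 6 remain; assigned so far: [4]
unit clause [3] forces x3=T; simplify:
  satisfied 3 clause(s); 3 remain; assigned so far: [3, 4]
unit clause [-1] forces x1=F; simplify:
  satisfied 2 clause(s); 1 remain; assigned so far: [1, 3, 4]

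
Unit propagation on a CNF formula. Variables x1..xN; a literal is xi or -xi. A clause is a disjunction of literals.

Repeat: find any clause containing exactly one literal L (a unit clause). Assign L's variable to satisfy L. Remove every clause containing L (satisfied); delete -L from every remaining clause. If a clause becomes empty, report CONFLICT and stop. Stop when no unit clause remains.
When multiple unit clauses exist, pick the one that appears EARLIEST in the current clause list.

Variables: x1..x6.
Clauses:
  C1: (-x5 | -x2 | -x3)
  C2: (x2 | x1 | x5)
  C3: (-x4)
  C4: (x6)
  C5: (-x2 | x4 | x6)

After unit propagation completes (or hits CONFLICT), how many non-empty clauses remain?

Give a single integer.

unit clause [-4] forces x4=F; simplify:
  drop 4 from [-2, 4, 6] -> [-2, 6]
  satisfied 1 clause(s); 4 remain; assigned so far: [4]
unit clause [6] forces x6=T; simplify:
  satisfied 2 clause(s); 2 remain; assigned so far: [4, 6]

Answer: 2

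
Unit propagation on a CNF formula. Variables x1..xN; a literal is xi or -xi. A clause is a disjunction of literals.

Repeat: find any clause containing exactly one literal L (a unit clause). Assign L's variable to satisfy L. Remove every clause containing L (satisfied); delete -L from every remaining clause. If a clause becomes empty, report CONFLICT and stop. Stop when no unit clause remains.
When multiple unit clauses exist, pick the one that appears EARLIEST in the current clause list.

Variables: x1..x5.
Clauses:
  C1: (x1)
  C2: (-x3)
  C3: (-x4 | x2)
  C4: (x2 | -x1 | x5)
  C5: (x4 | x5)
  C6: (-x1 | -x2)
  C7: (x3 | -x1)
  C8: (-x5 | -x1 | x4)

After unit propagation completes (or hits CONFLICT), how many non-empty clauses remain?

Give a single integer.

Answer: 5

Derivation:
unit clause [1] forces x1=T; simplify:
  drop -1 from [2, -1, 5] -> [2, 5]
  drop -1 from [-1, -2] -> [-2]
  drop -1 from [3, -1] -> [3]
  drop -1 from [-5, -1, 4] -> [-5, 4]
  satisfied 1 clause(s); 7 remain; assigned so far: [1]
unit clause [-3] forces x3=F; simplify:
  drop 3 from [3] -> [] (empty!)
  satisfied 1 clause(s); 6 remain; assigned so far: [1, 3]
CONFLICT (empty clause)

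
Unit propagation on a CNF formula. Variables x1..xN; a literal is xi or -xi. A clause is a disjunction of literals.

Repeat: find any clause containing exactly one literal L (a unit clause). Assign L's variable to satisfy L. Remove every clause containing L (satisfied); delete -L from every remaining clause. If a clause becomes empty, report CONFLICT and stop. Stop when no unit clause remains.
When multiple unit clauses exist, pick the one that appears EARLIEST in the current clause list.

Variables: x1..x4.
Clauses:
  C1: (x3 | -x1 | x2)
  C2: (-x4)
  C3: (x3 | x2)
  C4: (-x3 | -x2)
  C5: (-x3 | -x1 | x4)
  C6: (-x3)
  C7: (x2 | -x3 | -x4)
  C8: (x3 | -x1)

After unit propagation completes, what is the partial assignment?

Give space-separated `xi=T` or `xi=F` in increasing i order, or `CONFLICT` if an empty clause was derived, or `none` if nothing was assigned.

unit clause [-4] forces x4=F; simplify:
  drop 4 from [-3, -1, 4] -> [-3, -1]
  satisfied 2 clause(s); 6 remain; assigned so far: [4]
unit clause [-3] forces x3=F; simplify:
  drop 3 from [3, -1, 2] -> [-1, 2]
  drop 3 from [3, 2] -> [2]
  drop 3 from [3, -1] -> [-1]
  satisfied 3 clause(s); 3 remain; assigned so far: [3, 4]
unit clause [2] forces x2=T; simplify:
  satisfied 2 clause(s); 1 remain; assigned so far: [2, 3, 4]
unit clause [-1] forces x1=F; simplify:
  satisfied 1 clause(s); 0 remain; assigned so far: [1, 2, 3, 4]

Answer: x1=F x2=T x3=F x4=F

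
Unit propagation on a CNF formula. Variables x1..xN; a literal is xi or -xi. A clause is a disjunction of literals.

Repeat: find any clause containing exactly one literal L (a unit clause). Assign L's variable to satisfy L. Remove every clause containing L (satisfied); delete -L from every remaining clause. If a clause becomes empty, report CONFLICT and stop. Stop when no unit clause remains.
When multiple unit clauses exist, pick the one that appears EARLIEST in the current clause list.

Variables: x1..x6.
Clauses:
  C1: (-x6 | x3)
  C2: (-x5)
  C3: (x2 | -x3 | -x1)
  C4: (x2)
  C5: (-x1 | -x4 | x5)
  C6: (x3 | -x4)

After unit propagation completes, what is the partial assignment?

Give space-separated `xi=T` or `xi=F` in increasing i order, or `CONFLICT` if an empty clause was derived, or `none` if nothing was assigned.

unit clause [-5] forces x5=F; simplify:
  drop 5 from [-1, -4, 5] -> [-1, -4]
  satisfied 1 clause(s); 5 remain; assigned so far: [5]
unit clause [2] forces x2=T; simplify:
  satisfied 2 clause(s); 3 remain; assigned so far: [2, 5]

Answer: x2=T x5=F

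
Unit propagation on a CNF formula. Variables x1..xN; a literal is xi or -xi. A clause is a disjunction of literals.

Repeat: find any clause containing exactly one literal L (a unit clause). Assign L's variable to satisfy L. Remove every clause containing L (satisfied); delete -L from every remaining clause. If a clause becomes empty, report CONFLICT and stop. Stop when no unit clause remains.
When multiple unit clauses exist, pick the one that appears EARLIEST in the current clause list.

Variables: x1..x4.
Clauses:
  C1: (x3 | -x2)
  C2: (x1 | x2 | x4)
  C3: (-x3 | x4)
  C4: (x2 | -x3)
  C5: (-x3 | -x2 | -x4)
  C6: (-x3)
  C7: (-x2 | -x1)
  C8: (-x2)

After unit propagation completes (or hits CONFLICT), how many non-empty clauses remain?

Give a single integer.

Answer: 1

Derivation:
unit clause [-3] forces x3=F; simplify:
  drop 3 from [3, -2] -> [-2]
  satisfied 4 clause(s); 4 remain; assigned so far: [3]
unit clause [-2] forces x2=F; simplify:
  drop 2 from [1, 2, 4] -> [1, 4]
  satisfied 3 clause(s); 1 remain; assigned so far: [2, 3]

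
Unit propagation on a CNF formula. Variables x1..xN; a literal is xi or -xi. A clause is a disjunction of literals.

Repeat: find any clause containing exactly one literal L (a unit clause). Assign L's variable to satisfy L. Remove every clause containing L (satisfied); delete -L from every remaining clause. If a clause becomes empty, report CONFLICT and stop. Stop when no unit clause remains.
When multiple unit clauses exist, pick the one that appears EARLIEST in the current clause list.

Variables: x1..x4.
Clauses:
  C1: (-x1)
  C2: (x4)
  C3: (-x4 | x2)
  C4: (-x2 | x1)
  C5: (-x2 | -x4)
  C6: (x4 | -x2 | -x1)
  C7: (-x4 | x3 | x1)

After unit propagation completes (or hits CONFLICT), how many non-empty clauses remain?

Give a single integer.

Answer: 1

Derivation:
unit clause [-1] forces x1=F; simplify:
  drop 1 from [-2, 1] -> [-2]
  drop 1 from [-4, 3, 1] -> [-4, 3]
  satisfied 2 clause(s); 5 remain; assigned so far: [1]
unit clause [4] forces x4=T; simplify:
  drop -4 from [-4, 2] -> [2]
  drop -4 from [-2, -4] -> [-2]
  drop -4 from [-4, 3] -> [3]
  satisfied 1 clause(s); 4 remain; assigned so far: [1, 4]
unit clause [2] forces x2=T; simplify:
  drop -2 from [-2] -> [] (empty!)
  drop -2 from [-2] -> [] (empty!)
  satisfied 1 clause(s); 3 remain; assigned so far: [1, 2, 4]
CONFLICT (empty clause)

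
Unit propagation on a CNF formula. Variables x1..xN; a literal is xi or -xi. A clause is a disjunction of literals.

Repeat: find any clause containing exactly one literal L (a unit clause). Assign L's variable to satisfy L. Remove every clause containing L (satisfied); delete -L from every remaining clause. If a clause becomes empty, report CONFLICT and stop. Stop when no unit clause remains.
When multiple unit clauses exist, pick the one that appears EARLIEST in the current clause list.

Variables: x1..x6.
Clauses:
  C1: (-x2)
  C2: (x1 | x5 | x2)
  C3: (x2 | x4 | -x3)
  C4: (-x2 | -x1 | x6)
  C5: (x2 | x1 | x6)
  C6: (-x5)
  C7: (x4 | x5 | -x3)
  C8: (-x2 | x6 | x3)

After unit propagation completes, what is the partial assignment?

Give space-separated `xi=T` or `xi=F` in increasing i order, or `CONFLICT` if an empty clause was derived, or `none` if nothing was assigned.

Answer: x1=T x2=F x5=F

Derivation:
unit clause [-2] forces x2=F; simplify:
  drop 2 from [1, 5, 2] -> [1, 5]
  drop 2 from [2, 4, -3] -> [4, -3]
  drop 2 from [2, 1, 6] -> [1, 6]
  satisfied 3 clause(s); 5 remain; assigned so far: [2]
unit clause [-5] forces x5=F; simplify:
  drop 5 from [1, 5] -> [1]
  drop 5 from [4, 5, -3] -> [4, -3]
  satisfied 1 clause(s); 4 remain; assigned so far: [2, 5]
unit clause [1] forces x1=T; simplify:
  satisfied 2 clause(s); 2 remain; assigned so far: [1, 2, 5]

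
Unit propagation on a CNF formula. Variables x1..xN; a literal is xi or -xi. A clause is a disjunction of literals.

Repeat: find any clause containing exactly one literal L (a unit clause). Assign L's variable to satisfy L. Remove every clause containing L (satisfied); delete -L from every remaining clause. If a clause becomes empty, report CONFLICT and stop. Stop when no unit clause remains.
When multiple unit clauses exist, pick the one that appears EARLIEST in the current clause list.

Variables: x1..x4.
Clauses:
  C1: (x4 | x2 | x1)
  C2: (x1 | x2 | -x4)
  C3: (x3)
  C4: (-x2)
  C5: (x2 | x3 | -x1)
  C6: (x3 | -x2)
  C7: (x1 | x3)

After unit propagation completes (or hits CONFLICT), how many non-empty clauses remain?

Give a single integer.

Answer: 2

Derivation:
unit clause [3] forces x3=T; simplify:
  satisfied 4 clause(s); 3 remain; assigned so far: [3]
unit clause [-2] forces x2=F; simplify:
  drop 2 from [4, 2, 1] -> [4, 1]
  drop 2 from [1, 2, -4] -> [1, -4]
  satisfied 1 clause(s); 2 remain; assigned so far: [2, 3]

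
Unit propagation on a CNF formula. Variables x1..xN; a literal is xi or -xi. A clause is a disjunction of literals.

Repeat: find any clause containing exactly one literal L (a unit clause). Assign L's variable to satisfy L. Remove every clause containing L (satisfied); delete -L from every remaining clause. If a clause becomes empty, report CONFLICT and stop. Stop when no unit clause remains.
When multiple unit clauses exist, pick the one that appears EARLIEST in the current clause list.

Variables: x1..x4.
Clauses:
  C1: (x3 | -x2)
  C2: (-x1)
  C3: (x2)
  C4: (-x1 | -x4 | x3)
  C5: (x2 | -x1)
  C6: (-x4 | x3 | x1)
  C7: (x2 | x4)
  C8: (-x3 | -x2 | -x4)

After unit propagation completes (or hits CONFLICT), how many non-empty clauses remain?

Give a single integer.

Answer: 0

Derivation:
unit clause [-1] forces x1=F; simplify:
  drop 1 from [-4, 3, 1] -> [-4, 3]
  satisfied 3 clause(s); 5 remain; assigned so far: [1]
unit clause [2] forces x2=T; simplify:
  drop -2 from [3, -2] -> [3]
  drop -2 from [-3, -2, -4] -> [-3, -4]
  satisfied 2 clause(s); 3 remain; assigned so far: [1, 2]
unit clause [3] forces x3=T; simplify:
  drop -3 from [-3, -4] -> [-4]
  satisfied 2 clause(s); 1 remain; assigned so far: [1, 2, 3]
unit clause [-4] forces x4=F; simplify:
  satisfied 1 clause(s); 0 remain; assigned so far: [1, 2, 3, 4]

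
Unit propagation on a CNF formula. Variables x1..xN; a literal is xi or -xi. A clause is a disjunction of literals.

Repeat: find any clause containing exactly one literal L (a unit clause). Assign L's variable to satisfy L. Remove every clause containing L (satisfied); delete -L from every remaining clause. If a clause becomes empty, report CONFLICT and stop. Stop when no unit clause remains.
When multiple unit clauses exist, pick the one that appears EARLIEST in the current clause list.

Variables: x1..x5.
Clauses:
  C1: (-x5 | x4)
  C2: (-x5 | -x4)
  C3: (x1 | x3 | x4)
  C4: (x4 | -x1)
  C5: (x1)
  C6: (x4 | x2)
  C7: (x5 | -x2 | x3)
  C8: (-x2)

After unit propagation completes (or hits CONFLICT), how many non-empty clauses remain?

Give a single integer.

Answer: 0

Derivation:
unit clause [1] forces x1=T; simplify:
  drop -1 from [4, -1] -> [4]
  satisfied 2 clause(s); 6 remain; assigned so far: [1]
unit clause [4] forces x4=T; simplify:
  drop -4 from [-5, -4] -> [-5]
  satisfied 3 clause(s); 3 remain; assigned so far: [1, 4]
unit clause [-5] forces x5=F; simplify:
  drop 5 from [5, -2, 3] -> [-2, 3]
  satisfied 1 clause(s); 2 remain; assigned so far: [1, 4, 5]
unit clause [-2] forces x2=F; simplify:
  satisfied 2 clause(s); 0 remain; assigned so far: [1, 2, 4, 5]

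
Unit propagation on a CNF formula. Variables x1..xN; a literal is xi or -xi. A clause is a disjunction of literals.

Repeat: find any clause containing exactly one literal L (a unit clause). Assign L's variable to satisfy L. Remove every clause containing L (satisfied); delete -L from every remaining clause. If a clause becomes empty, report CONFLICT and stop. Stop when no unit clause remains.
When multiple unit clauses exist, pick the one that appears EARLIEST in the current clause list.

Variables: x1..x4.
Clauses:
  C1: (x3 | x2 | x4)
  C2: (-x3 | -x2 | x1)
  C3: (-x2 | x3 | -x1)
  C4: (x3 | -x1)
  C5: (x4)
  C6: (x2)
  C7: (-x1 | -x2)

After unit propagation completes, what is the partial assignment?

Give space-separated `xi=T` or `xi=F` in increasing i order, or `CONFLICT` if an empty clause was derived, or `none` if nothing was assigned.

unit clause [4] forces x4=T; simplify:
  satisfied 2 clause(s); 5 remain; assigned so far: [4]
unit clause [2] forces x2=T; simplify:
  drop -2 from [-3, -2, 1] -> [-3, 1]
  drop -2 from [-2, 3, -1] -> [3, -1]
  drop -2 from [-1, -2] -> [-1]
  satisfied 1 clause(s); 4 remain; assigned so far: [2, 4]
unit clause [-1] forces x1=F; simplify:
  drop 1 from [-3, 1] -> [-3]
  satisfied 3 clause(s); 1 remain; assigned so far: [1, 2, 4]
unit clause [-3] forces x3=F; simplify:
  satisfied 1 clause(s); 0 remain; assigned so far: [1, 2, 3, 4]

Answer: x1=F x2=T x3=F x4=T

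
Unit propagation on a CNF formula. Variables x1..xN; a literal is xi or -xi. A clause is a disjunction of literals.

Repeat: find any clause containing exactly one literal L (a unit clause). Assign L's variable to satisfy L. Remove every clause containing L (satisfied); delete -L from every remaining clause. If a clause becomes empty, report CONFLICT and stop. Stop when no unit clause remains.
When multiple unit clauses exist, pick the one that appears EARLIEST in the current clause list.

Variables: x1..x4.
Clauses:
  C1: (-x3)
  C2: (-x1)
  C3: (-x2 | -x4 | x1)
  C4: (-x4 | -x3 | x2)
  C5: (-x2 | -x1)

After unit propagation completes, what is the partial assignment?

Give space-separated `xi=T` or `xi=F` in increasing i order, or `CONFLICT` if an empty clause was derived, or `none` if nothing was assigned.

unit clause [-3] forces x3=F; simplify:
  satisfied 2 clause(s); 3 remain; assigned so far: [3]
unit clause [-1] forces x1=F; simplify:
  drop 1 from [-2, -4, 1] -> [-2, -4]
  satisfied 2 clause(s); 1 remain; assigned so far: [1, 3]

Answer: x1=F x3=F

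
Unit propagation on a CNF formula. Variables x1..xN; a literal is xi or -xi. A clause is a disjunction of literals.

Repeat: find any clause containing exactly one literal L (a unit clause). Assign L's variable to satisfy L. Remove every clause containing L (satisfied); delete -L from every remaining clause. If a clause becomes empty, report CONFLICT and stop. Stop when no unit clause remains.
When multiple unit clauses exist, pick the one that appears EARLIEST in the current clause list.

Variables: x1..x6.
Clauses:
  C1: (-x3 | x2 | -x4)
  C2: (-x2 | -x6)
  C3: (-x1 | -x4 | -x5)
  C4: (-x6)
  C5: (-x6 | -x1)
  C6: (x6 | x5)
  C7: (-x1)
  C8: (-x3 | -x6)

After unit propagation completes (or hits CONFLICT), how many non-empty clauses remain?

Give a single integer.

unit clause [-6] forces x6=F; simplify:
  drop 6 from [6, 5] -> [5]
  satisfied 4 clause(s); 4 remain; assigned so far: [6]
unit clause [5] forces x5=T; simplify:
  drop -5 from [-1, -4, -5] -> [-1, -4]
  satisfied 1 clause(s); 3 remain; assigned so far: [5, 6]
unit clause [-1] forces x1=F; simplify:
  satisfied 2 clause(s); 1 remain; assigned so far: [1, 5, 6]

Answer: 1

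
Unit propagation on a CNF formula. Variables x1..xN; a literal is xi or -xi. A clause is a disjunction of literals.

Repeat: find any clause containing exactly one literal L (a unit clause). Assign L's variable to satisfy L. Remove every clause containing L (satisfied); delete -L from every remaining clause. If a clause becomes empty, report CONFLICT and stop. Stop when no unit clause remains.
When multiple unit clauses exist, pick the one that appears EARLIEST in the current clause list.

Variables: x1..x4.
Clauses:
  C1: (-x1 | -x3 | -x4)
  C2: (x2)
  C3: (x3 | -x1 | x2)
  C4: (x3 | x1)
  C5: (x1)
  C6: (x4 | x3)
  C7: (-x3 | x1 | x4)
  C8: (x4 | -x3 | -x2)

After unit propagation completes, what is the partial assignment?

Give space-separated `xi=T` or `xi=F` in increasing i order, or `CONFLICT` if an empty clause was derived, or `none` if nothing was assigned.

unit clause [2] forces x2=T; simplify:
  drop -2 from [4, -3, -2] -> [4, -3]
  satisfied 2 clause(s); 6 remain; assigned so far: [2]
unit clause [1] forces x1=T; simplify:
  drop -1 from [-1, -3, -4] -> [-3, -4]
  satisfied 3 clause(s); 3 remain; assigned so far: [1, 2]

Answer: x1=T x2=T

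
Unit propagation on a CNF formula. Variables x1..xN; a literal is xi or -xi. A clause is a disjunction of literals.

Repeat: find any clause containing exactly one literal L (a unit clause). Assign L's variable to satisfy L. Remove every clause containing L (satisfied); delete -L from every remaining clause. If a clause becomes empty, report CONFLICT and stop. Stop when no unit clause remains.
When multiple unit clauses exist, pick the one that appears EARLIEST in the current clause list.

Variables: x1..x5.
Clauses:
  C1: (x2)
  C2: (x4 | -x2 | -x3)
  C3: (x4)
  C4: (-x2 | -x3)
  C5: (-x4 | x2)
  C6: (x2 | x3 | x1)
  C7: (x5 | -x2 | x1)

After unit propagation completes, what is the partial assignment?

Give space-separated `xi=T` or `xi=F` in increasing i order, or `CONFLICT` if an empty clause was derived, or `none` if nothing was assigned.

Answer: x2=T x3=F x4=T

Derivation:
unit clause [2] forces x2=T; simplify:
  drop -2 from [4, -2, -3] -> [4, -3]
  drop -2 from [-2, -3] -> [-3]
  drop -2 from [5, -2, 1] -> [5, 1]
  satisfied 3 clause(s); 4 remain; assigned so far: [2]
unit clause [4] forces x4=T; simplify:
  satisfied 2 clause(s); 2 remain; assigned so far: [2, 4]
unit clause [-3] forces x3=F; simplify:
  satisfied 1 clause(s); 1 remain; assigned so far: [2, 3, 4]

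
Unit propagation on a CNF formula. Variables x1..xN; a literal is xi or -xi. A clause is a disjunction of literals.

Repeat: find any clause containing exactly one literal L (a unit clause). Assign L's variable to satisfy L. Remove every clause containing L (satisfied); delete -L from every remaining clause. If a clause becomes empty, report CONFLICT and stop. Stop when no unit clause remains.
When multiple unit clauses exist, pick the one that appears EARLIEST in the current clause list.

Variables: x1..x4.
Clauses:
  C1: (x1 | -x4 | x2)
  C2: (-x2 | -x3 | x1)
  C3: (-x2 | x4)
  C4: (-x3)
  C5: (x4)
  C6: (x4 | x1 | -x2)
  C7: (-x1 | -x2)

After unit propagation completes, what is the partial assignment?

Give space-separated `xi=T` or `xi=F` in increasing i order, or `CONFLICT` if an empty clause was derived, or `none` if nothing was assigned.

unit clause [-3] forces x3=F; simplify:
  satisfied 2 clause(s); 5 remain; assigned so far: [3]
unit clause [4] forces x4=T; simplify:
  drop -4 from [1, -4, 2] -> [1, 2]
  satisfied 3 clause(s); 2 remain; assigned so far: [3, 4]

Answer: x3=F x4=T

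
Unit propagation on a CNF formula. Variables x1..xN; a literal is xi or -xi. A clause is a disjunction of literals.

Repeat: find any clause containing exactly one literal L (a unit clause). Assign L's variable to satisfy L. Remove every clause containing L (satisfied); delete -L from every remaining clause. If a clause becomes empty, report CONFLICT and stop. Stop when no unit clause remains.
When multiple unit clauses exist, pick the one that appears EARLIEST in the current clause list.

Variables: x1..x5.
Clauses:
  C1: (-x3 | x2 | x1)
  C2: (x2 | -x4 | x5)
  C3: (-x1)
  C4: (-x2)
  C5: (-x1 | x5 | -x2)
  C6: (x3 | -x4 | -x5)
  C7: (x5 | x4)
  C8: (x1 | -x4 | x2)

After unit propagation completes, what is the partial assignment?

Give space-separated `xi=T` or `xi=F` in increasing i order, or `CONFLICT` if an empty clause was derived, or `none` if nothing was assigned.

unit clause [-1] forces x1=F; simplify:
  drop 1 from [-3, 2, 1] -> [-3, 2]
  drop 1 from [1, -4, 2] -> [-4, 2]
  satisfied 2 clause(s); 6 remain; assigned so far: [1]
unit clause [-2] forces x2=F; simplify:
  drop 2 from [-3, 2] -> [-3]
  drop 2 from [2, -4, 5] -> [-4, 5]
  drop 2 from [-4, 2] -> [-4]
  satisfied 1 clause(s); 5 remain; assigned so far: [1, 2]
unit clause [-3] forces x3=F; simplify:
  drop 3 from [3, -4, -5] -> [-4, -5]
  satisfied 1 clause(s); 4 remain; assigned so far: [1, 2, 3]
unit clause [-4] forces x4=F; simplify:
  drop 4 from [5, 4] -> [5]
  satisfied 3 clause(s); 1 remain; assigned so far: [1, 2, 3, 4]
unit clause [5] forces x5=T; simplify:
  satisfied 1 clause(s); 0 remain; assigned so far: [1, 2, 3, 4, 5]

Answer: x1=F x2=F x3=F x4=F x5=T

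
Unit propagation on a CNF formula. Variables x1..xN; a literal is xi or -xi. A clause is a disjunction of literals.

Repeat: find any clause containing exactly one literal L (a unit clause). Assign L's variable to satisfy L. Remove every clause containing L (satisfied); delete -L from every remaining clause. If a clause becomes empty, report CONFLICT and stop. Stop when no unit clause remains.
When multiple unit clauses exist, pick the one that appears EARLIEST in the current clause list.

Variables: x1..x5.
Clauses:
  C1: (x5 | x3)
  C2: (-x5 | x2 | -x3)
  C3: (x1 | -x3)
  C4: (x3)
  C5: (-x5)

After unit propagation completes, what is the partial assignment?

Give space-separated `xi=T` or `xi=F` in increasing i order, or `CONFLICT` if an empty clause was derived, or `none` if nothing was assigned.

Answer: x1=T x3=T x5=F

Derivation:
unit clause [3] forces x3=T; simplify:
  drop -3 from [-5, 2, -3] -> [-5, 2]
  drop -3 from [1, -3] -> [1]
  satisfied 2 clause(s); 3 remain; assigned so far: [3]
unit clause [1] forces x1=T; simplify:
  satisfied 1 clause(s); 2 remain; assigned so far: [1, 3]
unit clause [-5] forces x5=F; simplify:
  satisfied 2 clause(s); 0 remain; assigned so far: [1, 3, 5]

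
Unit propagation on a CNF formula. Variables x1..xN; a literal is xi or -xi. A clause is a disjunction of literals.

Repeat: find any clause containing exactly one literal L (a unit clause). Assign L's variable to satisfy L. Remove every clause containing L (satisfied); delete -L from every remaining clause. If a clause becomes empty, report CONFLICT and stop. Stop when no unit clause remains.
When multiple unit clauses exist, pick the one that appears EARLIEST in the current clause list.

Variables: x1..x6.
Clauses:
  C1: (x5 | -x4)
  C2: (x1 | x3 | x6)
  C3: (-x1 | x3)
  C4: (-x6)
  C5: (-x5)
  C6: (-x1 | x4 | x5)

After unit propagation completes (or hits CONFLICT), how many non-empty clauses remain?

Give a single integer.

Answer: 0

Derivation:
unit clause [-6] forces x6=F; simplify:
  drop 6 from [1, 3, 6] -> [1, 3]
  satisfied 1 clause(s); 5 remain; assigned so far: [6]
unit clause [-5] forces x5=F; simplify:
  drop 5 from [5, -4] -> [-4]
  drop 5 from [-1, 4, 5] -> [-1, 4]
  satisfied 1 clause(s); 4 remain; assigned so far: [5, 6]
unit clause [-4] forces x4=F; simplify:
  drop 4 from [-1, 4] -> [-1]
  satisfied 1 clause(s); 3 remain; assigned so far: [4, 5, 6]
unit clause [-1] forces x1=F; simplify:
  drop 1 from [1, 3] -> [3]
  satisfied 2 clause(s); 1 remain; assigned so far: [1, 4, 5, 6]
unit clause [3] forces x3=T; simplify:
  satisfied 1 clause(s); 0 remain; assigned so far: [1, 3, 4, 5, 6]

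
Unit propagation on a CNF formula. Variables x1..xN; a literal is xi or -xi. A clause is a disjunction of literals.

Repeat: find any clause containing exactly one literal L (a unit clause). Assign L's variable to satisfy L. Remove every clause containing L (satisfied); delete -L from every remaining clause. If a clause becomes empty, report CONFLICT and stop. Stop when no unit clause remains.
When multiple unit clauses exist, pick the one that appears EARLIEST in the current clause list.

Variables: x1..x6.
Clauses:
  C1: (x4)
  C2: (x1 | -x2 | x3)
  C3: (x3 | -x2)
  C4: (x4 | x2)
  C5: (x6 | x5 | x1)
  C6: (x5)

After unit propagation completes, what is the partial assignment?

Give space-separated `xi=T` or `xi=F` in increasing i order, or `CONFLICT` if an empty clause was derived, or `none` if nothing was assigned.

unit clause [4] forces x4=T; simplify:
  satisfied 2 clause(s); 4 remain; assigned so far: [4]
unit clause [5] forces x5=T; simplify:
  satisfied 2 clause(s); 2 remain; assigned so far: [4, 5]

Answer: x4=T x5=T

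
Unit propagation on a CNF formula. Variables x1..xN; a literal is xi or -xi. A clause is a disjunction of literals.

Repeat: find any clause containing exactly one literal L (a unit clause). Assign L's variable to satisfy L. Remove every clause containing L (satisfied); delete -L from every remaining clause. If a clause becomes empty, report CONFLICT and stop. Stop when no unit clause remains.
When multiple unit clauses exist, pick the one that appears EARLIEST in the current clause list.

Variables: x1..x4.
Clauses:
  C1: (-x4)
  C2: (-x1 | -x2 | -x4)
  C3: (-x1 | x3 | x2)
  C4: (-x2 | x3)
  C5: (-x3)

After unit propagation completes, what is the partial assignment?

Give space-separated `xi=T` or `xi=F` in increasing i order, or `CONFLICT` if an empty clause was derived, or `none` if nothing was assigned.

unit clause [-4] forces x4=F; simplify:
  satisfied 2 clause(s); 3 remain; assigned so far: [4]
unit clause [-3] forces x3=F; simplify:
  drop 3 from [-1, 3, 2] -> [-1, 2]
  drop 3 from [-2, 3] -> [-2]
  satisfied 1 clause(s); 2 remain; assigned so far: [3, 4]
unit clause [-2] forces x2=F; simplify:
  drop 2 from [-1, 2] -> [-1]
  satisfied 1 clause(s); 1 remain; assigned so far: [2, 3, 4]
unit clause [-1] forces x1=F; simplify:
  satisfied 1 clause(s); 0 remain; assigned so far: [1, 2, 3, 4]

Answer: x1=F x2=F x3=F x4=F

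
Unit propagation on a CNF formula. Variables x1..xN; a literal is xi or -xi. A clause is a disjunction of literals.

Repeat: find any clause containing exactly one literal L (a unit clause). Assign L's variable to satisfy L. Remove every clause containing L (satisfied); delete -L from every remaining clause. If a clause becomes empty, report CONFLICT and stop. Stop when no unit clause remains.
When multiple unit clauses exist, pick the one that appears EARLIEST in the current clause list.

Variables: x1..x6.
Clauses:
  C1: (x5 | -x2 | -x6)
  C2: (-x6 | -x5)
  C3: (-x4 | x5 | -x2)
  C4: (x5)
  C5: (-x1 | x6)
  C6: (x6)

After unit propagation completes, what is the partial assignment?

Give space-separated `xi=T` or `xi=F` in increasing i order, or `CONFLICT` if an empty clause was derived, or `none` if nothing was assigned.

unit clause [5] forces x5=T; simplify:
  drop -5 from [-6, -5] -> [-6]
  satisfied 3 clause(s); 3 remain; assigned so far: [5]
unit clause [-6] forces x6=F; simplify:
  drop 6 from [-1, 6] -> [-1]
  drop 6 from [6] -> [] (empty!)
  satisfied 1 clause(s); 2 remain; assigned so far: [5, 6]
CONFLICT (empty clause)

Answer: CONFLICT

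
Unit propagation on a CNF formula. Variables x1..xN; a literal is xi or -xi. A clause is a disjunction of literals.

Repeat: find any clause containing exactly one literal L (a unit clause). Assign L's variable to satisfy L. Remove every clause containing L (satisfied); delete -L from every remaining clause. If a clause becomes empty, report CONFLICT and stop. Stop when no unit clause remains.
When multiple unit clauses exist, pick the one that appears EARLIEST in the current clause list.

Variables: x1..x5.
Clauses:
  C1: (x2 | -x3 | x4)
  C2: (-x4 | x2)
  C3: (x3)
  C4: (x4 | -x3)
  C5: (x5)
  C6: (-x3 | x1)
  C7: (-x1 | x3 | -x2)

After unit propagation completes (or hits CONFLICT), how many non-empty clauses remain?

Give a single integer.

unit clause [3] forces x3=T; simplify:
  drop -3 from [2, -3, 4] -> [2, 4]
  drop -3 from [4, -3] -> [4]
  drop -3 from [-3, 1] -> [1]
  satisfied 2 clause(s); 5 remain; assigned so far: [3]
unit clause [4] forces x4=T; simplify:
  drop -4 from [-4, 2] -> [2]
  satisfied 2 clause(s); 3 remain; assigned so far: [3, 4]
unit clause [2] forces x2=T; simplify:
  satisfied 1 clause(s); 2 remain; assigned so far: [2, 3, 4]
unit clause [5] forces x5=T; simplify:
  satisfied 1 clause(s); 1 remain; assigned so far: [2, 3, 4, 5]
unit clause [1] forces x1=T; simplify:
  satisfied 1 clause(s); 0 remain; assigned so far: [1, 2, 3, 4, 5]

Answer: 0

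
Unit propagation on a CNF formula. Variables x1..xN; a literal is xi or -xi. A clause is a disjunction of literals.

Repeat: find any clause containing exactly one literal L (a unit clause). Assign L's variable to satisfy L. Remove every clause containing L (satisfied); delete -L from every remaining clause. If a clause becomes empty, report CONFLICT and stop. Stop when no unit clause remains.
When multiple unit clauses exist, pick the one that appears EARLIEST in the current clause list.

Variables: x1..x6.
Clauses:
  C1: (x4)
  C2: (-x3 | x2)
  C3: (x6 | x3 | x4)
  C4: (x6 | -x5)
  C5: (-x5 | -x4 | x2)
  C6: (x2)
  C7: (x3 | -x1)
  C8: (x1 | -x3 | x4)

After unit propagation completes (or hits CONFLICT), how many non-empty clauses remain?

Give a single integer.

Answer: 2

Derivation:
unit clause [4] forces x4=T; simplify:
  drop -4 from [-5, -4, 2] -> [-5, 2]
  satisfied 3 clause(s); 5 remain; assigned so far: [4]
unit clause [2] forces x2=T; simplify:
  satisfied 3 clause(s); 2 remain; assigned so far: [2, 4]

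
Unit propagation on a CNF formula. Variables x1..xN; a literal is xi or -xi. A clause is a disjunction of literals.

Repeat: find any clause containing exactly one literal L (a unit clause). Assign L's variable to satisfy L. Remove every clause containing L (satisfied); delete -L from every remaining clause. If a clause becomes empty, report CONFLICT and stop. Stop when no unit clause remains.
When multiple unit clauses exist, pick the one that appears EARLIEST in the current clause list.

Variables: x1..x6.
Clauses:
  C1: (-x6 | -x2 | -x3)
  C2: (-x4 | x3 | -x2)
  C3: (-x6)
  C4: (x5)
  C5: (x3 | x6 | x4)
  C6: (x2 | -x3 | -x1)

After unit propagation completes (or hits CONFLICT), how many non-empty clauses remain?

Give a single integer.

unit clause [-6] forces x6=F; simplify:
  drop 6 from [3, 6, 4] -> [3, 4]
  satisfied 2 clause(s); 4 remain; assigned so far: [6]
unit clause [5] forces x5=T; simplify:
  satisfied 1 clause(s); 3 remain; assigned so far: [5, 6]

Answer: 3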